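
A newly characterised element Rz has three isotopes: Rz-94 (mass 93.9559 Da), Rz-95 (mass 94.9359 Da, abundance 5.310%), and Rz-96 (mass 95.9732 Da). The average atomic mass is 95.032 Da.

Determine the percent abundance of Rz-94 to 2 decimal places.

The remaining 94.690% is split between Rz-94 (fraction x) and Rz-96 (fraction 0.94690 − x).
Substituting: 93.9559x + 95.9732(0.94690 − x) = 89.99090371
(93.9559 − 95.9732)x = -0.88611937  ⇒  x = 0.43926, y = 0.50764
Rz-94: 43.93%, Rz-96: 50.76%.

43.93%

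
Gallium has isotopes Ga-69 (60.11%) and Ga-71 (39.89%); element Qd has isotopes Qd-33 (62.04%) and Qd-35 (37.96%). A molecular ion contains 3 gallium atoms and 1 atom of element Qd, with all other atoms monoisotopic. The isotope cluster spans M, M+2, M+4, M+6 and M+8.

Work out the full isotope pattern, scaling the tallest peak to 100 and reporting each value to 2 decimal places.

38.42 : 100.00 : 97.56 : 42.29 : 6.87

Gallium pattern (n=3): 0.21719018 : 0.43239309 : 0.28694328 : 0.06347345
Element Qd pattern (n=1): 0.6204 : 0.3796
Convolve the two distributions (both contribute in 2-u steps):
  M: 0.21719018×0.6204 = 0.134745
  M+2: 0.21719018×0.3796 + 0.43239309×0.6204 = 0.350702
  M+4: 0.43239309×0.3796 + 0.28694328×0.6204 = 0.342156
  M+6: 0.28694328×0.3796 + 0.06347345×0.6204 = 0.148303
  M+8: 0.06347345×0.3796 = 0.024095
Scale to base peak (0.350702) = 100: 38.42 : 100.00 : 97.56 : 42.29 : 6.87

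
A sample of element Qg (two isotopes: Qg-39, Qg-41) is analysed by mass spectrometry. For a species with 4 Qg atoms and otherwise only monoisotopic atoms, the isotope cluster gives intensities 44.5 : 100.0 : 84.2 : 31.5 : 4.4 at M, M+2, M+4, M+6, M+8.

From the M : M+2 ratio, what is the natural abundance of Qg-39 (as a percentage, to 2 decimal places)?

Write p for the Qg-39 fraction. I(M+2)/I(M) = [C(4,1)·p^3·(1−p)] / p^4 = 4·(1−p)/p = 100.0/44.5 = 2.2472
(1−p)/p = 2.2472/4 = 0.5618  ⇒  p = 1/(1 + 0.5618) = 0.6403
Qg-39: 64.03%, Qg-41: 35.97%.

64.03%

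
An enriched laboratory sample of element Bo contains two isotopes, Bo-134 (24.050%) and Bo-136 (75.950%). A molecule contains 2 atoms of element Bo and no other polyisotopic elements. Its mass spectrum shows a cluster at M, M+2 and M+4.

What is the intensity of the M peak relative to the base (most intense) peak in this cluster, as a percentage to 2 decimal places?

Binomial terms of (0.24050 + 0.75950)^2: M 0.0578, M+2 0.3653, M+4 0.5768 → M+4 is the base peak.
P(M+4) = C(2,2) × 0.24050^0 × 0.75950^2 = 1 × 1.0000 × 0.57684025 = 0.576840 (base)
P(M) = C(2,0) × 0.24050^2 × 0.75950^0 = 1 × 0.05784025 × 1.0000 = 0.057840
Relative intensity = 0.057840 / 0.576840 × 100 = 10.03

10.03%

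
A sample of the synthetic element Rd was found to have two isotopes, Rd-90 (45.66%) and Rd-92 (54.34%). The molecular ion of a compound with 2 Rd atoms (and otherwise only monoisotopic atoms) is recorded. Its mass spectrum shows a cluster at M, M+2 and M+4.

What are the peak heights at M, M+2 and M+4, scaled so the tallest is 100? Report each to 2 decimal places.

42.01 : 100.00 : 59.51

The 2 Rd atoms are independent, so intensities follow the terms of (0.4566 + 0.5434)^2.
P(M) = 0.4566^2 = 0.208484
P(M+2) = 2 × 0.4566^1 × 0.5434^1 = 0.496233
P(M+4) = 0.5434^2 = 0.295284
The M+2 peak is largest (0.496233); scaling to 100 gives 42.01 : 100.00 : 59.51.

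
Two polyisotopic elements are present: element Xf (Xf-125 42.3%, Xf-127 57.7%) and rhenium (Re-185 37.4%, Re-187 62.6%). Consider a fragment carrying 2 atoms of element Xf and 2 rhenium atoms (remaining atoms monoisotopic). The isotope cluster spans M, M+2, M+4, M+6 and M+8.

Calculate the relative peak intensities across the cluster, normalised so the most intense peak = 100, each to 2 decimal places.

Element Xf pattern (n=2): 0.178929 : 0.488142 : 0.332929
Rhenium pattern (n=2): 0.139876 : 0.468248 : 0.391876
Convolve the two distributions (both contribute in 2-u steps):
  M: 0.178929×0.139876 = 0.025028
  M+2: 0.178929×0.468248 + 0.488142×0.139876 = 0.152062
  M+4: 0.178929×0.391876 + 0.488142×0.468248 + 0.332929×0.139876 = 0.345258
  M+6: 0.488142×0.391876 + 0.332929×0.468248 = 0.347184
  M+8: 0.332929×0.391876 = 0.130467
Scale to base peak (0.347184) = 100: 7.21 : 43.80 : 99.45 : 100.00 : 37.58

7.21 : 43.80 : 99.45 : 100.00 : 37.58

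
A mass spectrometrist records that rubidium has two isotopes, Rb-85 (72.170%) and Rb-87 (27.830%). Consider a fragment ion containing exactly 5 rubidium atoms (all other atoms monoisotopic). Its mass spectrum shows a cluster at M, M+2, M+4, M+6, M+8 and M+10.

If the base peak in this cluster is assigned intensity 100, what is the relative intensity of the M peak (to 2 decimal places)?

Binomial terms of (0.72170 + 0.27830)^5: M 0.1958, M+2 0.3775, M+4 0.2911, M+6 0.1123, M+8 0.0216, M+10 0.0017 → M+2 is the base peak.
P(M+2) = C(5,1) × 0.72170^4 × 0.27830^1 = 5 × 0.27128565 × 0.2783 = 0.377494 (base)
P(M) = C(5,0) × 0.72170^5 × 0.27830^0 = 1 × 0.19578685 × 1.0000 = 0.195787
Relative intensity = 0.195787 / 0.377494 × 100 = 51.86

51.86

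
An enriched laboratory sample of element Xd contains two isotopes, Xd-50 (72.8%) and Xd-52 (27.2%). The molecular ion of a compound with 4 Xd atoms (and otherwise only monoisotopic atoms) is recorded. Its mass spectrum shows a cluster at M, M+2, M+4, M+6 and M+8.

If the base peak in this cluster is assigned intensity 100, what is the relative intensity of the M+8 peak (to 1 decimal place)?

1.3

Term probabilities: M 0.2809, M+2 0.4198, M+4 0.2353, M+6 0.0586, M+8 0.0055. Base peak = M+2.
P(M+2) = C(4,1) × 0.728^3 × 0.272^1 = 4 × 0.38582835 × 0.2720 = 0.419781 (base)
P(M+8) = C(4,4) × 0.728^0 × 0.272^4 = 1 × 1.0000 × 0.00547363 = 0.005474
Relative intensity = 0.005474 / 0.419781 × 100 = 1.3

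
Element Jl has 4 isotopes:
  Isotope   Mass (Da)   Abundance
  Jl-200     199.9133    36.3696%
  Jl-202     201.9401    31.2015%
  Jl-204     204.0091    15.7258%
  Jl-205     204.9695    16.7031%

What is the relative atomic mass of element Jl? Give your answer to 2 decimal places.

Average mass = Σ (abundance × isotope mass) = 0.363696 × 199.9133 + 0.312015 × 201.9401 + 0.157258 × 204.0091 + 0.167031 × 204.9695
= 72.70767 + 63.00834 + 32.08206 + 34.23626 = 202.03433 Da

202.03 Da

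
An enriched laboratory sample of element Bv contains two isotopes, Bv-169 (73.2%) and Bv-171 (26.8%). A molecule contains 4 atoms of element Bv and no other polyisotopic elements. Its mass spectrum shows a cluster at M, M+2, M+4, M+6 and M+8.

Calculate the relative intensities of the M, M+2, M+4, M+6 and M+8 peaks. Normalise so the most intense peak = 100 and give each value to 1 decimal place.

68.3 : 100.0 : 54.9 : 13.4 : 1.2

Expanding (0.732 + 0.268)^4:
P(M) = 0.732^4 = 0.287107
P(M+2) = 4 × 0.732^3 × 0.268^1 = 0.420463
P(M+4) = 6 × 0.732^2 × 0.268^2 = 0.230910
P(M+6) = 4 × 0.732^1 × 0.268^3 = 0.056361
P(M+8) = 0.268^4 = 0.005159
The M+2 peak is largest (0.420463); scaling to 100 gives 68.3 : 100.0 : 54.9 : 13.4 : 1.2.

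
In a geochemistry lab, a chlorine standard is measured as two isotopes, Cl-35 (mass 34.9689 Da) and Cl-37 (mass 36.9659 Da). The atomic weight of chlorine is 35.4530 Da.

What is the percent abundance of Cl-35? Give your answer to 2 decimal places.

With x = fraction of Cl-35 (so Cl-37 is 1 − x):
34.9689·x + 36.9659·(1 − x) = 35.4530
(34.9689 − 36.9659)·x = 35.4530 − 36.9659
x = -1.5129 / -1.9970 = 0.75759 → 75.76% Cl-35, 24.24% Cl-37.

75.76%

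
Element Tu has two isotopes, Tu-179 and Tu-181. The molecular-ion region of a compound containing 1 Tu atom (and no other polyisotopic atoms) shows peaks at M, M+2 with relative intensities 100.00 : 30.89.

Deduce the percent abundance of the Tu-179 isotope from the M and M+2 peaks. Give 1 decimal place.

Write p for the Tu-179 fraction. I(M+2)/I(M) = [C(1,1)·p^0·(1−p)] / p^1 = 1·(1−p)/p = 30.89/100.00 = 0.3089
(1−p)/p = 0.3089/1 = 0.3089  ⇒  p = 1/(1 + 0.3089) = 0.7640
Tu-179: 76.4%, Tu-181: 23.6%.

76.4%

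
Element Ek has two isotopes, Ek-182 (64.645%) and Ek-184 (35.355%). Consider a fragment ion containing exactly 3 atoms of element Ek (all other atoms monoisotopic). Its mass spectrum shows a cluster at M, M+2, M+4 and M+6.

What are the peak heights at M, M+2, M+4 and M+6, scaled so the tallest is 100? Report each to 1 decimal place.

60.9 : 100.0 : 54.7 : 10.0

Expanding (0.64645 + 0.35355)^3:
P(M) = 0.64645^3 = 0.270150
P(M+2) = 3 × 0.64645^2 × 0.35355^1 = 0.443243
P(M+4) = 3 × 0.64645^1 × 0.35355^2 = 0.242414
P(M+6) = 0.35355^3 = 0.044193
The M+2 peak is largest (0.443243); scaling to 100 gives 60.9 : 100.0 : 54.7 : 10.0.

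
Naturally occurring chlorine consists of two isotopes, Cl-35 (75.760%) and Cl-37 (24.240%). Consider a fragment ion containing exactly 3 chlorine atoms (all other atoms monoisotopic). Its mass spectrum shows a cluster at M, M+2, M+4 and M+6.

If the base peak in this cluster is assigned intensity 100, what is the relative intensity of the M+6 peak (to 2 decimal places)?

3.28

Binomial terms of (0.75760 + 0.24240)^3: M 0.4348, M+2 0.4174, M+4 0.1335, M+6 0.0142 → M is the base peak.
P(M) = C(3,0) × 0.75760^3 × 0.24240^0 = 1 × 0.4348304 × 1.0000 = 0.434830 (base)
P(M+6) = C(3,3) × 0.75760^0 × 0.24240^3 = 1 × 1.0000 × 0.01424288 = 0.014243
Relative intensity = 0.014243 / 0.434830 × 100 = 3.28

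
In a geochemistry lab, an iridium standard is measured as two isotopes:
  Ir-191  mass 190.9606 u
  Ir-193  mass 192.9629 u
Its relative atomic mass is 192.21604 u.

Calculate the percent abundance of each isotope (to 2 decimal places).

Ir-191: 37.30%, Ir-193: 62.70%

With x = fraction of Ir-191 (so Ir-193 is 1 − x):
190.9606·x + 192.9629·(1 − x) = 192.21604
(190.9606 − 192.9629)·x = 192.21604 − 192.9629
x = -0.74686 / -2.0023 = 0.37300 → 37.30% Ir-191, 62.70% Ir-193.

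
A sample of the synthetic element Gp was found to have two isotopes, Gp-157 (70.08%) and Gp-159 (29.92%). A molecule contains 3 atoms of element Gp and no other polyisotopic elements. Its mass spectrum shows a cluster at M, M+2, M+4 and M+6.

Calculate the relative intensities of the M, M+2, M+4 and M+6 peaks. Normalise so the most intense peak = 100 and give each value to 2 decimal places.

78.07 : 100.00 : 42.69 : 6.08

The 3 Gp atoms are independent, so intensities follow the terms of (0.7008 + 0.2992)^3.
P(M) = 0.7008^3 = 0.344177
P(M+2) = 3 × 0.7008^2 × 0.2992^1 = 0.440830
P(M+4) = 3 × 0.7008^1 × 0.2992^2 = 0.188208
P(M+6) = 0.2992^3 = 0.026785
The M+2 peak is largest (0.440830); scaling to 100 gives 78.07 : 100.00 : 42.69 : 6.08.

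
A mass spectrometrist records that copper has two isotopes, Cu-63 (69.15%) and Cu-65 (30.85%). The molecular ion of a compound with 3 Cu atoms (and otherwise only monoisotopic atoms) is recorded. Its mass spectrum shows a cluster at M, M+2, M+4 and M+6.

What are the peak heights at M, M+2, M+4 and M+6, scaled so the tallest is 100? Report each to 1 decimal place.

Each Cu atom is independently Cu-63 (p = 0.6915) or Cu-65 (q = 0.3085); the cluster is the binomial expansion (p + q)^3.
P(M) = 0.6915^3 = 0.330656
P(M+2) = 3 × 0.6915^2 × 0.3085^1 = 0.442548
P(M+4) = 3 × 0.6915^1 × 0.3085^2 = 0.197435
P(M+6) = 0.3085^3 = 0.029361
The M+2 peak is largest (0.442548); scaling to 100 gives 74.7 : 100.0 : 44.6 : 6.6.

74.7 : 100.0 : 44.6 : 6.6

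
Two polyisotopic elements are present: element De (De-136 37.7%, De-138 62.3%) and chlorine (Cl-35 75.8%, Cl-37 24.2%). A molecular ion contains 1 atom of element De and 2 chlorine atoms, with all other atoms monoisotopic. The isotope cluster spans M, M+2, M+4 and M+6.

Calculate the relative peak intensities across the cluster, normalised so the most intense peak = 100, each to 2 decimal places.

Element De pattern (n=1): 0.3770 : 0.6230
Chlorine pattern (n=2): 0.574564 : 0.366872 : 0.058564
Convolve the two distributions (both contribute in 2-u steps):
  M: 0.3770×0.574564 = 0.216611
  M+2: 0.3770×0.366872 + 0.6230×0.574564 = 0.496264
  M+4: 0.3770×0.058564 + 0.6230×0.366872 = 0.250640
  M+6: 0.6230×0.058564 = 0.036485
Scale to base peak (0.496264) = 100: 43.65 : 100.00 : 50.51 : 7.35

43.65 : 100.00 : 50.51 : 7.35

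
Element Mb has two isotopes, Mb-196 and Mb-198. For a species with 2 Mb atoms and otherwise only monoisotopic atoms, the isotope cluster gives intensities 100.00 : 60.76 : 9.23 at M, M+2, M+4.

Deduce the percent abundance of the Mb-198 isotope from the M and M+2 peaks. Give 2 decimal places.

Write p for the Mb-196 fraction. I(M+2)/I(M) = [C(2,1)·p^1·(1−p)] / p^2 = 2·(1−p)/p = 60.76/100.00 = 0.6076
(1−p)/p = 0.6076/2 = 0.3038  ⇒  p = 1/(1 + 0.3038) = 0.7670
Mb-196: 76.70%, Mb-198: 23.30%.

23.30%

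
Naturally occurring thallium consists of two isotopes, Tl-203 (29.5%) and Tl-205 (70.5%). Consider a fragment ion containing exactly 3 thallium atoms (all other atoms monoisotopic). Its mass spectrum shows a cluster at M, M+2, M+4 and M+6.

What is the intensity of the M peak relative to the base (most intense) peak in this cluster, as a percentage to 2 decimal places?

Binomial terms of (0.295 + 0.705)^3: M 0.0257, M+2 0.1841, M+4 0.4399, M+6 0.3504 → M+4 is the base peak.
P(M+4) = C(3,2) × 0.295^1 × 0.705^2 = 3 × 0.2950 × 0.497025 = 0.439867 (base)
P(M) = C(3,0) × 0.295^3 × 0.705^0 = 1 × 0.02567237 × 1.0000 = 0.025672
Relative intensity = 0.025672 / 0.439867 × 100 = 5.84

5.84%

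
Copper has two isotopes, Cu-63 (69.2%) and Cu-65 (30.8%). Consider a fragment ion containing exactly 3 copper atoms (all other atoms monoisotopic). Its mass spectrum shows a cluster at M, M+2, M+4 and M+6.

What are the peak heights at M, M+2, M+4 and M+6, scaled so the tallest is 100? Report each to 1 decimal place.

74.9 : 100.0 : 44.5 : 6.6

The 3 Cu atoms are independent, so intensities follow the terms of (0.692 + 0.308)^3.
P(M) = 0.692^3 = 0.331374
P(M+2) = 3 × 0.692^2 × 0.308^1 = 0.442470
P(M+4) = 3 × 0.692^1 × 0.308^2 = 0.196938
P(M+6) = 0.308^3 = 0.029218
The M+2 peak is largest (0.442470); scaling to 100 gives 74.9 : 100.0 : 44.5 : 6.6.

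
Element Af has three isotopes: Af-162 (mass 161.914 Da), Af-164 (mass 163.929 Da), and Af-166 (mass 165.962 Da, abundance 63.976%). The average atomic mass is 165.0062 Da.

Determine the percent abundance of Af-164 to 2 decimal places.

The remaining 36.024% is split between Af-162 (fraction x) and Af-164 (fraction 0.36024 − x).
Substituting: 161.914x + 163.929(0.36024 − x) = 58.83035088
(161.914 − 163.929)x = -0.22343208  ⇒  x = 0.11088, y = 0.24936
Af-162: 11.09%, Af-164: 24.94%.

24.94%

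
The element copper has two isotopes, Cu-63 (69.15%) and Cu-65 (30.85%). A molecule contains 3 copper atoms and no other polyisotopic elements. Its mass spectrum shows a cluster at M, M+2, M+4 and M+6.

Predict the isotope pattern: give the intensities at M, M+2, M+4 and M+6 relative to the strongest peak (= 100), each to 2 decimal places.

The 3 Cu atoms are independent, so intensities follow the terms of (0.6915 + 0.3085)^3.
P(M) = 0.6915^3 = 0.330656
P(M+2) = 3 × 0.6915^2 × 0.3085^1 = 0.442548
P(M+4) = 3 × 0.6915^1 × 0.3085^2 = 0.197435
P(M+6) = 0.3085^3 = 0.029361
The M+2 peak is largest (0.442548); scaling to 100 gives 74.72 : 100.00 : 44.61 : 6.63.

74.72 : 100.00 : 44.61 : 6.63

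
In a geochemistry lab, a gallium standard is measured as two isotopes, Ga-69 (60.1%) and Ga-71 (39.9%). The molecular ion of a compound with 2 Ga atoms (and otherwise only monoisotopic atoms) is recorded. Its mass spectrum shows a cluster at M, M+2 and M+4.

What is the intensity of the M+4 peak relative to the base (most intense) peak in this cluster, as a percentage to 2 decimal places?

33.19%

Term probabilities: M 0.3612, M+2 0.4796, M+4 0.1592. Base peak = M+2.
P(M+2) = C(2,1) × 0.601^1 × 0.399^1 = 2 × 0.6010 × 0.3990 = 0.479598 (base)
P(M+4) = C(2,2) × 0.601^0 × 0.399^2 = 1 × 1.0000 × 0.159201 = 0.159201
Relative intensity = 0.159201 / 0.479598 × 100 = 33.19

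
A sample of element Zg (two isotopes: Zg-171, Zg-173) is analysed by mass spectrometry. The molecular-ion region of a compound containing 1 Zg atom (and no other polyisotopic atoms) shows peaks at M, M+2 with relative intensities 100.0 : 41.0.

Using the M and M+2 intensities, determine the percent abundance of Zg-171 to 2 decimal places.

70.92%

Write p for the Zg-171 fraction. I(M+2)/I(M) = [C(1,1)·p^0·(1−p)] / p^1 = 1·(1−p)/p = 41.0/100.0 = 0.4100
(1−p)/p = 0.4100/1 = 0.4100  ⇒  p = 1/(1 + 0.4100) = 0.7092
Zg-171: 70.92%, Zg-173: 29.08%.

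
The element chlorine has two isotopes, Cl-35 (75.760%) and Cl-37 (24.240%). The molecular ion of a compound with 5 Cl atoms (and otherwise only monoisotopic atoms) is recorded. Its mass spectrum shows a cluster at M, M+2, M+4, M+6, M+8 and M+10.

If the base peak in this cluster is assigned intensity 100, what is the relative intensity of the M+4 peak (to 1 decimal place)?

64.0

Binomial terms of (0.75760 + 0.24240)^5: M 0.2496, M+2 0.3993, M+4 0.2555, M+6 0.0817, M+8 0.0131, M+10 0.0008 → M+2 is the base peak.
P(M+2) = C(5,1) × 0.75760^4 × 0.24240^1 = 5 × 0.32942751 × 0.2424 = 0.399266 (base)
P(M+4) = C(5,2) × 0.75760^3 × 0.24240^2 = 10 × 0.4348304 × 0.05875776 = 0.255497
Relative intensity = 0.255497 / 0.399266 × 100 = 64.0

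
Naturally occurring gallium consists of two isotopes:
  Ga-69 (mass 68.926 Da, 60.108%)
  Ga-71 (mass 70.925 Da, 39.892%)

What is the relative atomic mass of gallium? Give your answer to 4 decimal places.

69.7234 Da

Weight each isotope mass by its fractional abundance: 0.60108 × 68.926 + 0.39892 × 70.925
= 41.43004 + 28.29340 = 69.72344 Da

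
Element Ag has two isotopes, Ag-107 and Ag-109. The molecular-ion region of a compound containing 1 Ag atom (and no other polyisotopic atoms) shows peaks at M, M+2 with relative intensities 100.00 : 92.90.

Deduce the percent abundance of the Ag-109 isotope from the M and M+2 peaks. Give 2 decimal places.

48.16%

Let p = fractional abundance of Ag-107. I(M+2)/I(M) = [C(1,1)·p^0·(1−p)] / p^1 = 1·(1−p)/p = 92.90/100.00 = 0.9290
(1−p)/p = 0.9290/1 = 0.9290  ⇒  p = 1/(1 + 0.9290) = 0.5184
Ag-107: 51.84%, Ag-109: 48.16%.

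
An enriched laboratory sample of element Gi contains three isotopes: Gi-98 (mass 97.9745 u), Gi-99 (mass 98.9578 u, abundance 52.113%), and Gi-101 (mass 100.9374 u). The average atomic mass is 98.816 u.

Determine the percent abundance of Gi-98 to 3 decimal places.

36.781%

The remaining 47.887% is split between Gi-98 (fraction x) and Gi-101 (fraction 0.47887 − x).
Substituting: 97.9745x + 100.9374(0.47887 − x) = 47.246121686
(97.9745 − 100.9374)x = -1.089771052  ⇒  x = 0.36781, y = 0.11106
Gi-98: 36.781%, Gi-101: 11.106%.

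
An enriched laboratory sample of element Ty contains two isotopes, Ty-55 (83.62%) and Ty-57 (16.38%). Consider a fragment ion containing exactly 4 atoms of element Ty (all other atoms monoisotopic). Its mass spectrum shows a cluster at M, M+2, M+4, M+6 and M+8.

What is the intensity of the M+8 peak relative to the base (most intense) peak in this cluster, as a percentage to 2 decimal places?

Term probabilities: M 0.4889, M+2 0.3831, M+4 0.1126, M+6 0.0147, M+8 0.0007. Base peak = M.
P(M) = C(4,0) × 0.8362^4 × 0.1638^0 = 1 × 0.48892321 × 1.0000 = 0.488923 (base)
P(M+8) = C(4,4) × 0.8362^0 × 0.1638^4 = 1 × 1.0000 × 0.00071987 = 0.000720
Relative intensity = 0.000720 / 0.488923 × 100 = 0.15

0.15%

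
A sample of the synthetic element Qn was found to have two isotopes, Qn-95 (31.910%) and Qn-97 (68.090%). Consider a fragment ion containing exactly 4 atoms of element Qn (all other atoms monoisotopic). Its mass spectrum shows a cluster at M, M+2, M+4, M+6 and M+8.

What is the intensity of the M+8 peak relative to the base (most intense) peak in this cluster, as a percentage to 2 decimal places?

Binomial terms of (0.31910 + 0.68090)^4: M 0.0104, M+2 0.0885, M+4 0.2833, M+6 0.4029, M+8 0.2149 → M+6 is the base peak.
P(M+6) = C(4,3) × 0.31910^1 × 0.68090^3 = 4 × 0.3191 × 0.31568213 = 0.402937 (base)
P(M+8) = C(4,4) × 0.31910^0 × 0.68090^4 = 1 × 1.0000 × 0.21494796 = 0.214948
Relative intensity = 0.214948 / 0.402937 × 100 = 53.35

53.35%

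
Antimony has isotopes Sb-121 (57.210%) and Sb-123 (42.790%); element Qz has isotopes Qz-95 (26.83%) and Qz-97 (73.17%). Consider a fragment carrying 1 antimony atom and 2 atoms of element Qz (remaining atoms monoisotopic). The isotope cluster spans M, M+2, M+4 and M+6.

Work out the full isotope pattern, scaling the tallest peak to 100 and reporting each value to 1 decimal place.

8.7 : 53.9 : 100.0 : 48.3

Antimony pattern (n=1): 0.5721 : 0.4279
Element Qz pattern (n=2): 0.07198489 : 0.39263022 : 0.53538489
Convolve the two distributions (both contribute in 2-u steps):
  M: 0.5721×0.07198489 = 0.041183
  M+2: 0.5721×0.39263022 + 0.4279×0.07198489 = 0.255426
  M+4: 0.5721×0.53538489 + 0.4279×0.39263022 = 0.474300
  M+6: 0.4279×0.53538489 = 0.229091
Scale to base peak (0.474300) = 100: 8.7 : 53.9 : 100.0 : 48.3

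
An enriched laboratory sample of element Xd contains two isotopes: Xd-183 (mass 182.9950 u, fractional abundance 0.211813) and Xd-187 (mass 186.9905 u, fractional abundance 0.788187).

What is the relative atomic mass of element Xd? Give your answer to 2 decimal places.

The abundance-weighted mean is 0.211813 × 182.9950 + 0.788187 × 186.9905
= 38.76072 + 147.38348 = 186.14420 u

186.14 u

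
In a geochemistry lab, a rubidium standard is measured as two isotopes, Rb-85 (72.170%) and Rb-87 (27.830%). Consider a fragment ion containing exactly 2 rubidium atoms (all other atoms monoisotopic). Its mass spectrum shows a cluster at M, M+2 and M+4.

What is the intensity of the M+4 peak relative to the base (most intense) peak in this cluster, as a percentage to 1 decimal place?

14.9%

Term probabilities: M 0.5209, M+2 0.4017, M+4 0.0775. Base peak = M.
P(M) = C(2,0) × 0.72170^2 × 0.27830^0 = 1 × 0.52085089 × 1.0000 = 0.520851 (base)
P(M+4) = C(2,2) × 0.72170^0 × 0.27830^2 = 1 × 1.0000 × 0.07745089 = 0.077451
Relative intensity = 0.077451 / 0.520851 × 100 = 14.9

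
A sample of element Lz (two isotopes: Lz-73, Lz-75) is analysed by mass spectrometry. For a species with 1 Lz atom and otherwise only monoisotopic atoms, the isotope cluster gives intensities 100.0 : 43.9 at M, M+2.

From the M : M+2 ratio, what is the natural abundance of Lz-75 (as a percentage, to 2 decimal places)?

30.51%

Write p for the Lz-73 fraction. I(M+2)/I(M) = [C(1,1)·p^0·(1−p)] / p^1 = 1·(1−p)/p = 43.9/100.0 = 0.4390
(1−p)/p = 0.4390/1 = 0.4390  ⇒  p = 1/(1 + 0.4390) = 0.6949
Lz-73: 69.49%, Lz-75: 30.51%.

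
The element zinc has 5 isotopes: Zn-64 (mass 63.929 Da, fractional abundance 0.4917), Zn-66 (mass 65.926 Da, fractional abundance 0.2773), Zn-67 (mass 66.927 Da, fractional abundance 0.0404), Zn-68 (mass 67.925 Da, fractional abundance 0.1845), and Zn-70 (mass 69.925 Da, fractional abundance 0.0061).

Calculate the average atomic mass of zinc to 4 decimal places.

Weight each isotope mass by its fractional abundance: 0.4917 × 63.929 + 0.2773 × 65.926 + 0.0404 × 66.927 + 0.1845 × 67.925 + 0.0061 × 69.925
= 31.43389 + 18.28128 + 2.70385 + 12.53216 + 0.42654 = 65.37772 Da

65.3777 Da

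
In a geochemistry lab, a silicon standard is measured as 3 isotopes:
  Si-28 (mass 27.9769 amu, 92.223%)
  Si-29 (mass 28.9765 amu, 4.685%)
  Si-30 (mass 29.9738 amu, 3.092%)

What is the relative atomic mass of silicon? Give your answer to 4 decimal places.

28.0855 amu

Average mass = Σ (abundance × isotope mass) = 0.92223 × 27.9769 + 0.04685 × 28.9765 + 0.03092 × 29.9738
= 25.80114 + 1.35755 + 0.92679 = 28.08548 amu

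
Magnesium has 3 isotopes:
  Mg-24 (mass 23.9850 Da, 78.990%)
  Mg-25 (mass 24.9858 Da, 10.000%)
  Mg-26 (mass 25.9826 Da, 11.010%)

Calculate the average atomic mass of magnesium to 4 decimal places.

24.3050 Da

The abundance-weighted mean is 0.78990 × 23.9850 + 0.10000 × 24.9858 + 0.11010 × 25.9826
= 18.94575 + 2.49858 + 2.86068 = 24.30501 Da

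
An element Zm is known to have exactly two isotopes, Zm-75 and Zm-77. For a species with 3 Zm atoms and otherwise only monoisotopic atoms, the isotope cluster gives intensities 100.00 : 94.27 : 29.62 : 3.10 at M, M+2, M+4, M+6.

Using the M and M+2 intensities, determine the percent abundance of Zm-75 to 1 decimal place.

76.1%

If p is the fraction of Zm that is Zm-75, then I(M+2)/I(M) = [C(3,1)·p^2·(1−p)] / p^3 = 3·(1−p)/p = 94.27/100.00 = 0.9427
(1−p)/p = 0.9427/3 = 0.3142  ⇒  p = 1/(1 + 0.3142) = 0.7609
Zm-75: 76.1%, Zm-77: 23.9%.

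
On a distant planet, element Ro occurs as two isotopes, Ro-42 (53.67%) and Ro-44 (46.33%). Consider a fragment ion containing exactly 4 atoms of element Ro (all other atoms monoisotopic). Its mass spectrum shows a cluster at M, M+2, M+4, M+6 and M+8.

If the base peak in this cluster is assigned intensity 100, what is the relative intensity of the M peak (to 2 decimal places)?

22.37

Term probabilities: M 0.0830, M+2 0.2865, M+4 0.3710, M+6 0.2135, M+8 0.0461. Base peak = M+4.
P(M+4) = C(4,2) × 0.5367^2 × 0.4633^2 = 6 × 0.28804689 × 0.21464689 = 0.370970 (base)
P(M) = C(4,0) × 0.5367^4 × 0.4633^0 = 1 × 0.08297101 × 1.0000 = 0.082971
Relative intensity = 0.082971 / 0.370970 × 100 = 22.37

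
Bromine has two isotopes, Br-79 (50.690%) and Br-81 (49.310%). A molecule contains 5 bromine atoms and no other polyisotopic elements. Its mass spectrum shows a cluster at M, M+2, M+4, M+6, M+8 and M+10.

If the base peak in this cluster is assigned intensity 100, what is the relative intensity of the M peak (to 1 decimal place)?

Binomial terms of (0.50690 + 0.49310)^5: M 0.0335, M+2 0.1628, M+4 0.3167, M+6 0.3081, M+8 0.1498, M+10 0.0292 → M+4 is the base peak.
P(M+4) = C(5,2) × 0.50690^3 × 0.49310^2 = 10 × 0.13024674 × 0.24314761 = 0.316692 (base)
P(M) = C(5,0) × 0.50690^5 × 0.49310^0 = 1 × 0.03346659 × 1.0000 = 0.033467
Relative intensity = 0.033467 / 0.316692 × 100 = 10.6

10.6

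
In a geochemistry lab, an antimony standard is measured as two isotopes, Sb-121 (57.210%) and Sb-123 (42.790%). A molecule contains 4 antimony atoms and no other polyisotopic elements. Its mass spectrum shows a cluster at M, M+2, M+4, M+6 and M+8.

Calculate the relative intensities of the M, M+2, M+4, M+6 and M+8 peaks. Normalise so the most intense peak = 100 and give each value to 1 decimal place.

29.8 : 89.1 : 100.0 : 49.9 : 9.3

Expanding (0.57210 + 0.42790)^4:
P(M) = 0.57210^4 = 0.107124
P(M+2) = 4 × 0.57210^3 × 0.42790^1 = 0.320493
P(M+4) = 6 × 0.57210^2 × 0.42790^2 = 0.359567
P(M+6) = 4 × 0.57210^1 × 0.42790^3 = 0.179291
P(M+8) = 0.42790^4 = 0.033525
The M+4 peak is largest (0.359567); scaling to 100 gives 29.8 : 89.1 : 100.0 : 49.9 : 9.3.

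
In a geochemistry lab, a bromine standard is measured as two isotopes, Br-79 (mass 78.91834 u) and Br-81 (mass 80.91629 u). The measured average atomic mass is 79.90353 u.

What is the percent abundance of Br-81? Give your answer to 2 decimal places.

49.31%

With x = fraction of Br-79 (so Br-81 is 1 − x):
78.91834·x + 80.91629·(1 − x) = 79.90353
(78.91834 − 80.91629)·x = 79.90353 − 80.91629
x = -1.01276 / -1.99795 = 0.50690 → 50.69% Br-79, 49.31% Br-81.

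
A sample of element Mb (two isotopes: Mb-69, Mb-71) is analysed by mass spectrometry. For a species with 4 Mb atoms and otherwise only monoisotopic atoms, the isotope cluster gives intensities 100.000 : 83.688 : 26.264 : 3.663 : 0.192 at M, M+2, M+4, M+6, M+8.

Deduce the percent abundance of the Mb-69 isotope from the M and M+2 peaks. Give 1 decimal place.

If p is the fraction of Mb that is Mb-69, then I(M+2)/I(M) = [C(4,1)·p^3·(1−p)] / p^4 = 4·(1−p)/p = 83.688/100.000 = 0.8369
(1−p)/p = 0.8369/4 = 0.2092  ⇒  p = 1/(1 + 0.2092) = 0.8270
Mb-69: 82.7%, Mb-71: 17.3%.

82.7%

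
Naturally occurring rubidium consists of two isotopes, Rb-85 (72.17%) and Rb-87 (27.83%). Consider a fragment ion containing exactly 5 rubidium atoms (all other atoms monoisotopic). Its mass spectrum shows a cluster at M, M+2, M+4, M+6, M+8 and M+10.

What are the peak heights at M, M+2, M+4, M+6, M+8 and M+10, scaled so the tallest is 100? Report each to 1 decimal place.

Each Rb atom is independently Rb-85 (p = 0.7217) or Rb-87 (q = 0.2783); the cluster is the binomial expansion (p + q)^5.
P(M) = 0.7217^5 = 0.195787
P(M+2) = 5 × 0.7217^4 × 0.2783^1 = 0.377494
P(M+4) = 10 × 0.7217^3 × 0.2783^2 = 0.291136
P(M+6) = 10 × 0.7217^2 × 0.2783^3 = 0.112267
P(M+8) = 5 × 0.7217^1 × 0.2783^4 = 0.021646
P(M+10) = 0.2783^5 = 0.001669
The M+2 peak is largest (0.377494); scaling to 100 gives 51.9 : 100.0 : 77.1 : 29.7 : 5.7 : 0.4.

51.9 : 100.0 : 77.1 : 29.7 : 5.7 : 0.4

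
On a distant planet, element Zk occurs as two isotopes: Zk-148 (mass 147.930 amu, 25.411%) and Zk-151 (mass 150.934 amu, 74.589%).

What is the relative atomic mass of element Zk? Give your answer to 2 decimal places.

The abundance-weighted mean is 0.25411 × 147.930 + 0.74589 × 150.934
= 37.5905 + 112.5802 = 150.1707 amu

150.17 amu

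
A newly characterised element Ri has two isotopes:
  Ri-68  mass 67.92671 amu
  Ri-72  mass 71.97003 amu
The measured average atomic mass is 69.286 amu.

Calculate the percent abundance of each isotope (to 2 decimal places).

Ri-68: 66.38%, Ri-72: 33.62%

Let x be the fractional abundance of Ri-68; then Ri-72 has abundance 1 − x.
67.92671·x + 71.97003·(1 − x) = 69.286
(67.92671 − 71.97003)·x = 69.286 − 71.97003
x = -2.68403 / -4.04332 = 0.66382 → 66.38% Ri-68, 33.62% Ri-72.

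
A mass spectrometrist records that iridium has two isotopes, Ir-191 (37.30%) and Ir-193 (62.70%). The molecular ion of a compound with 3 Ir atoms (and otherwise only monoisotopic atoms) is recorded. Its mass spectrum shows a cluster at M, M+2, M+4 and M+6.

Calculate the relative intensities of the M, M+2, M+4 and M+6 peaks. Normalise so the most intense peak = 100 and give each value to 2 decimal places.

11.80 : 59.49 : 100.00 : 56.03

Each Ir atom is independently Ir-191 (p = 0.3730) or Ir-193 (q = 0.6270); the cluster is the binomial expansion (p + q)^3.
P(M) = 0.3730^3 = 0.051895
P(M+2) = 3 × 0.3730^2 × 0.6270^1 = 0.261702
P(M+4) = 3 × 0.3730^1 × 0.6270^2 = 0.439911
P(M+6) = 0.6270^3 = 0.246492
The M+4 peak is largest (0.439911); scaling to 100 gives 11.80 : 59.49 : 100.00 : 56.03.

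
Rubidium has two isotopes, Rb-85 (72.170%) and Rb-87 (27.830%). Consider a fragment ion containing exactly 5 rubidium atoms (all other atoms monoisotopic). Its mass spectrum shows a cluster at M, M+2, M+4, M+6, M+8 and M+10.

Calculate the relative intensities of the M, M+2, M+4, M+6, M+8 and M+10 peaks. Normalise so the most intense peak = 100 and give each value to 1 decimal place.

51.9 : 100.0 : 77.1 : 29.7 : 5.7 : 0.4

Each Rb atom is independently Rb-85 (p = 0.72170) or Rb-87 (q = 0.27830); the cluster is the binomial expansion (p + q)^5.
P(M) = 0.72170^5 = 0.195787
P(M+2) = 5 × 0.72170^4 × 0.27830^1 = 0.377494
P(M+4) = 10 × 0.72170^3 × 0.27830^2 = 0.291136
P(M+6) = 10 × 0.72170^2 × 0.27830^3 = 0.112267
P(M+8) = 5 × 0.72170^1 × 0.27830^4 = 0.021646
P(M+10) = 0.27830^5 = 0.001669
The M+2 peak is largest (0.377494); scaling to 100 gives 51.9 : 100.0 : 77.1 : 29.7 : 5.7 : 0.4.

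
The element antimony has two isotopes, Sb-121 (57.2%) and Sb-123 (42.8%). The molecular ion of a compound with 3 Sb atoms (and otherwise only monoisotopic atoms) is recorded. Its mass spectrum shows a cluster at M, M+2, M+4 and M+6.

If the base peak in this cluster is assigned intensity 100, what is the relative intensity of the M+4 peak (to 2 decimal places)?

(0.572 + 0.428)^3 gives M 0.1871, M+2 0.4201, M+4 0.3143, M+6 0.0784; the largest is M+2.
P(M+2) = C(3,1) × 0.572^2 × 0.428^1 = 3 × 0.327184 × 0.4280 = 0.420104 (base)
P(M+4) = C(3,2) × 0.572^1 × 0.428^2 = 3 × 0.5720 × 0.183184 = 0.314344
Relative intensity = 0.314344 / 0.420104 × 100 = 74.83

74.83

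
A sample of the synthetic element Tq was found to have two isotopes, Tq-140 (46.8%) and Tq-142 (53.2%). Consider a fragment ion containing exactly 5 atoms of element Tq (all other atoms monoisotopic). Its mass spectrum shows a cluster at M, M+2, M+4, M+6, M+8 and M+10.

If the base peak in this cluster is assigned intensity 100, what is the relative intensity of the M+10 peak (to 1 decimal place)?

Term probabilities: M 0.0225, M+2 0.1276, M+4 0.2901, M+6 0.3298, M+8 0.1874, M+10 0.0426. Base peak = M+6.
P(M+6) = C(5,3) × 0.468^2 × 0.532^3 = 10 × 0.219024 × 0.15056877 = 0.329782 (base)
P(M+10) = C(5,5) × 0.468^0 × 0.532^5 = 1 × 1.0000 × 0.04261457 = 0.042615
Relative intensity = 0.042615 / 0.329782 × 100 = 12.9

12.9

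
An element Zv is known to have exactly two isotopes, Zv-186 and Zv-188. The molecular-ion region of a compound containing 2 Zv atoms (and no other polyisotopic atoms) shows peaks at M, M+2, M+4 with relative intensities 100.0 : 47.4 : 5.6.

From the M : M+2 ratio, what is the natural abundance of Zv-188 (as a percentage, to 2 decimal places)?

If p is the fraction of Zv that is Zv-186, then I(M+2)/I(M) = [C(2,1)·p^1·(1−p)] / p^2 = 2·(1−p)/p = 47.4/100.0 = 0.4740
(1−p)/p = 0.4740/2 = 0.2370  ⇒  p = 1/(1 + 0.2370) = 0.8084
Zv-186: 80.84%, Zv-188: 19.16%.

19.16%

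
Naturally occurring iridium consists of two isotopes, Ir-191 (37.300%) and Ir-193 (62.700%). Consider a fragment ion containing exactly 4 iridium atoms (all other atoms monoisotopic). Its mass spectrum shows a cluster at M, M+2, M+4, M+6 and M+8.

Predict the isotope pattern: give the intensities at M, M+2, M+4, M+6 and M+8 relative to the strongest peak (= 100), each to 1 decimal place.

Each Ir atom is independently Ir-191 (p = 0.37300) or Ir-193 (q = 0.62700); the cluster is the binomial expansion (p + q)^4.
P(M) = 0.37300^4 = 0.019357
P(M+2) = 4 × 0.37300^3 × 0.62700^1 = 0.130153
P(M+4) = 6 × 0.37300^2 × 0.62700^2 = 0.328174
P(M+6) = 4 × 0.37300^1 × 0.62700^3 = 0.367766
P(M+8) = 0.62700^4 = 0.154550
The M+6 peak is largest (0.367766); scaling to 100 gives 5.3 : 35.4 : 89.2 : 100.0 : 42.0.

5.3 : 35.4 : 89.2 : 100.0 : 42.0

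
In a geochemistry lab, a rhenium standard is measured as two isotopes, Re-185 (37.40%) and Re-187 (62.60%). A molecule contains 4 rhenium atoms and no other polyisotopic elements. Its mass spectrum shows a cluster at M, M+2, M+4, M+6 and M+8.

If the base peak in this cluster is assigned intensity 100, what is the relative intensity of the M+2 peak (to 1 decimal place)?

Term probabilities: M 0.0196, M+2 0.1310, M+4 0.3289, M+6 0.3670, M+8 0.1536. Base peak = M+6.
P(M+6) = C(4,3) × 0.3740^1 × 0.6260^3 = 4 × 0.3740 × 0.24531438 = 0.366990 (base)
P(M+2) = C(4,1) × 0.3740^3 × 0.6260^1 = 4 × 0.05231362 × 0.6260 = 0.130993
Relative intensity = 0.130993 / 0.366990 × 100 = 35.7

35.7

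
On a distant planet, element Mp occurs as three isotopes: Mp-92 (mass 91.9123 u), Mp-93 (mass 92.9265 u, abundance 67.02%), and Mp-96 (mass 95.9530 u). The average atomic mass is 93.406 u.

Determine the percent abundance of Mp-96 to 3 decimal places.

Let x and y be the fractions of Mp-92 and Mp-96. Then x + y = 1 − 0.6702 = 0.3298 and 91.9123x + 95.9530y = 93.406 − 0.6702×92.9265 = 31.1266597.
Substituting: 91.9123x + 95.9530(0.3298 − x) = 31.1266597
(91.9123 − 95.9530)x = -0.5186397  ⇒  x = 0.12835, y = 0.20145
Mp-92: 12.835%, Mp-96: 20.145%.

20.145%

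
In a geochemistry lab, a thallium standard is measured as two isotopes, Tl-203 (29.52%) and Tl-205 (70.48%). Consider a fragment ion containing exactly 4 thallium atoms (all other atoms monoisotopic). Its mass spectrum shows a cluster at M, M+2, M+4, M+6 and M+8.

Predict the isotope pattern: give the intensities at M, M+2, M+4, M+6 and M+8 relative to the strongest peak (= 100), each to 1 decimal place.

1.8 : 17.5 : 62.8 : 100.0 : 59.7

Expanding (0.2952 + 0.7048)^4:
P(M) = 0.2952^4 = 0.007594
P(M+2) = 4 × 0.2952^3 × 0.7048^1 = 0.072523
P(M+4) = 6 × 0.2952^2 × 0.7048^2 = 0.259726
P(M+6) = 4 × 0.2952^1 × 0.7048^3 = 0.413403
P(M+8) = 0.7048^4 = 0.246754
The M+6 peak is largest (0.413403); scaling to 100 gives 1.8 : 17.5 : 62.8 : 100.0 : 59.7.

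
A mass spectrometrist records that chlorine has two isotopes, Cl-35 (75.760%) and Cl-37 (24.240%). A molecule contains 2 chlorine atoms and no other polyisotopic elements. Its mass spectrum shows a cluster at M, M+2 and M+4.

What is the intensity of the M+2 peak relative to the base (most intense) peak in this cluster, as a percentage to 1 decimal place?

Term probabilities: M 0.5740, M+2 0.3673, M+4 0.0588. Base peak = M.
P(M) = C(2,0) × 0.75760^2 × 0.24240^0 = 1 × 0.57395776 × 1.0000 = 0.573958 (base)
P(M+2) = C(2,1) × 0.75760^1 × 0.24240^1 = 2 × 0.7576 × 0.2424 = 0.367284
Relative intensity = 0.367284 / 0.573958 × 100 = 64.0

64.0%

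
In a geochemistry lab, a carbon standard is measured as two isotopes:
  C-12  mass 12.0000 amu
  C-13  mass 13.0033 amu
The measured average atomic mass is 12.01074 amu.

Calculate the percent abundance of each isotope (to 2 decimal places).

C-12: 98.93%, C-13: 1.07%

With x = fraction of C-12 (so C-13 is 1 − x):
12.0000·x + 13.0033·(1 − x) = 12.01074
(12.0000 − 13.0033)·x = 12.01074 − 13.0033
x = -0.99256 / -1.0033 = 0.98930 → 98.93% C-12, 1.07% C-13.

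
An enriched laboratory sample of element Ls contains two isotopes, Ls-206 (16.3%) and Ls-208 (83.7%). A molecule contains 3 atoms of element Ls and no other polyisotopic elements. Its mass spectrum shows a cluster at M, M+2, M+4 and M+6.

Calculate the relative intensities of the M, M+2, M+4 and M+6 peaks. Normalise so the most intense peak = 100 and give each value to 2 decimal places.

0.74 : 11.38 : 58.42 : 100.00

The 3 Ls atoms are independent, so intensities follow the terms of (0.163 + 0.837)^3.
P(M) = 0.163^3 = 0.004331
P(M+2) = 3 × 0.163^2 × 0.837^1 = 0.066715
P(M+4) = 3 × 0.163^1 × 0.837^2 = 0.342578
P(M+6) = 0.837^3 = 0.586376
The M+6 peak is largest (0.586376); scaling to 100 gives 0.74 : 11.38 : 58.42 : 100.00.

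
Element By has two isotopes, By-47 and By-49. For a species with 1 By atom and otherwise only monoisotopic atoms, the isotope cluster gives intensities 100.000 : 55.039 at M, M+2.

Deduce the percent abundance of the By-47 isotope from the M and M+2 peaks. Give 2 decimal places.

64.50%

Write p for the By-47 fraction. I(M+2)/I(M) = [C(1,1)·p^0·(1−p)] / p^1 = 1·(1−p)/p = 55.039/100.000 = 0.5504
(1−p)/p = 0.5504/1 = 0.5504  ⇒  p = 1/(1 + 0.5504) = 0.6450
By-47: 64.50%, By-49: 35.50%.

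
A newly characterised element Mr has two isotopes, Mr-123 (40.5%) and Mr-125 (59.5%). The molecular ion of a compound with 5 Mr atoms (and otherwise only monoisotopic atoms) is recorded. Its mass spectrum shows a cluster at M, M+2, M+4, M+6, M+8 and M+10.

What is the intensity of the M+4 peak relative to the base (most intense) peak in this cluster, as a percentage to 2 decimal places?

68.07%

Term probabilities: M 0.0109, M+2 0.0800, M+4 0.2352, M+6 0.3455, M+8 0.2538, M+10 0.0746. Base peak = M+6.
P(M+6) = C(5,3) × 0.405^2 × 0.595^3 = 10 × 0.164025 × 0.21064487 = 0.345510 (base)
P(M+4) = C(5,2) × 0.405^3 × 0.595^2 = 10 × 0.06643013 × 0.354025 = 0.235179
Relative intensity = 0.235179 / 0.345510 × 100 = 68.07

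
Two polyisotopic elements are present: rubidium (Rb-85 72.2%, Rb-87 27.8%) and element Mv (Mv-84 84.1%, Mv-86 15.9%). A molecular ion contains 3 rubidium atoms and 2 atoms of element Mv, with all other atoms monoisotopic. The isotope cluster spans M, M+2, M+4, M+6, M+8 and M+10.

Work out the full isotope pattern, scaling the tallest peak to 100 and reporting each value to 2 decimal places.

65.22 : 100.00 : 59.83 : 17.38 : 2.44 : 0.13

Rubidium pattern (n=3): 0.37636705 : 0.43475086 : 0.16739714 : 0.02148495
Element Mv pattern (n=2): 0.707281 : 0.267438 : 0.025281
Convolve the two distributions (both contribute in 2-u steps):
  M: 0.37636705×0.707281 = 0.266197
  M+2: 0.37636705×0.267438 + 0.43475086×0.707281 = 0.408146
  M+4: 0.37636705×0.025281 + 0.43475086×0.267438 + 0.16739714×0.707281 = 0.244181
  M+6: 0.43475086×0.025281 + 0.16739714×0.267438 + 0.02148495×0.707281 = 0.070955
  M+8: 0.16739714×0.025281 + 0.02148495×0.267438 = 0.009978
  M+10: 0.02148495×0.025281 = 0.000543
Scale to base peak (0.408146) = 100: 65.22 : 100.00 : 59.83 : 17.38 : 2.44 : 0.13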